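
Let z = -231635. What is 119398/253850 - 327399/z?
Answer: 11076699188/5880054475 ≈ 1.8838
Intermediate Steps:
119398/253850 - 327399/z = 119398/253850 - 327399/(-231635) = 119398*(1/253850) - 327399*(-1/231635) = 59699/126925 + 327399/231635 = 11076699188/5880054475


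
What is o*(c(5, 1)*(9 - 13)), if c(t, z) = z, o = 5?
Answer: -20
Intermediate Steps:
o*(c(5, 1)*(9 - 13)) = 5*(1*(9 - 13)) = 5*(1*(-4)) = 5*(-4) = -20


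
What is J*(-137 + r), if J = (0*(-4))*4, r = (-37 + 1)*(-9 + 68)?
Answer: 0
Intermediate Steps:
r = -2124 (r = -36*59 = -2124)
J = 0 (J = 0*4 = 0)
J*(-137 + r) = 0*(-137 - 2124) = 0*(-2261) = 0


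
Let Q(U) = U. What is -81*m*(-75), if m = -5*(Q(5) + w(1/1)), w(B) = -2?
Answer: -91125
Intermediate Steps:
m = -15 (m = -5*(5 - 2) = -5*3 = -15)
-81*m*(-75) = -81*(-15)*(-75) = 1215*(-75) = -91125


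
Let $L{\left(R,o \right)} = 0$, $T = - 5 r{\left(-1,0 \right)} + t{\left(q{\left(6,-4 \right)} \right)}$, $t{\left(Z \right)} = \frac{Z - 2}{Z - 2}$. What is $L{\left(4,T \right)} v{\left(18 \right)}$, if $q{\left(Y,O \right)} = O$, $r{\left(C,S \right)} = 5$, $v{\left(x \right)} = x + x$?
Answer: $0$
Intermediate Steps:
$v{\left(x \right)} = 2 x$
$t{\left(Z \right)} = 1$ ($t{\left(Z \right)} = \frac{-2 + Z}{-2 + Z} = 1$)
$T = -24$ ($T = \left(-5\right) 5 + 1 = -25 + 1 = -24$)
$L{\left(4,T \right)} v{\left(18 \right)} = 0 \cdot 2 \cdot 18 = 0 \cdot 36 = 0$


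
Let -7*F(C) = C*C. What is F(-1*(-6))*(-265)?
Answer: 9540/7 ≈ 1362.9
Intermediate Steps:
F(C) = -C²/7 (F(C) = -C*C/7 = -C²/7)
F(-1*(-6))*(-265) = -(-1*(-6))²/7*(-265) = -⅐*6²*(-265) = -⅐*36*(-265) = -36/7*(-265) = 9540/7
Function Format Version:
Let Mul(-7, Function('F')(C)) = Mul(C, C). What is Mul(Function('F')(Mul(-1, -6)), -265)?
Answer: Rational(9540, 7) ≈ 1362.9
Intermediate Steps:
Function('F')(C) = Mul(Rational(-1, 7), Pow(C, 2)) (Function('F')(C) = Mul(Rational(-1, 7), Mul(C, C)) = Mul(Rational(-1, 7), Pow(C, 2)))
Mul(Function('F')(Mul(-1, -6)), -265) = Mul(Mul(Rational(-1, 7), Pow(Mul(-1, -6), 2)), -265) = Mul(Mul(Rational(-1, 7), Pow(6, 2)), -265) = Mul(Mul(Rational(-1, 7), 36), -265) = Mul(Rational(-36, 7), -265) = Rational(9540, 7)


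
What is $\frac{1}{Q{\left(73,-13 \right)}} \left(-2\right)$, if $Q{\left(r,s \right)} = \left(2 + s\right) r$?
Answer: $\frac{2}{803} \approx 0.0024907$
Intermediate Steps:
$Q{\left(r,s \right)} = r \left(2 + s\right)$
$\frac{1}{Q{\left(73,-13 \right)}} \left(-2\right) = \frac{1}{73 \left(2 - 13\right)} \left(-2\right) = \frac{1}{73 \left(-11\right)} \left(-2\right) = \frac{1}{-803} \left(-2\right) = \left(- \frac{1}{803}\right) \left(-2\right) = \frac{2}{803}$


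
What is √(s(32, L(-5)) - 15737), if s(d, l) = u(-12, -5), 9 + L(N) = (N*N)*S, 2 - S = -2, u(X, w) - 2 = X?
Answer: I*√15747 ≈ 125.49*I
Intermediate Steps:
u(X, w) = 2 + X
S = 4 (S = 2 - 1*(-2) = 2 + 2 = 4)
L(N) = -9 + 4*N² (L(N) = -9 + (N*N)*4 = -9 + N²*4 = -9 + 4*N²)
s(d, l) = -10 (s(d, l) = 2 - 12 = -10)
√(s(32, L(-5)) - 15737) = √(-10 - 15737) = √(-15747) = I*√15747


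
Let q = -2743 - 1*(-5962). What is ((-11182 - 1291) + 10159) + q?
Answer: 905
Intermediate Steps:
q = 3219 (q = -2743 + 5962 = 3219)
((-11182 - 1291) + 10159) + q = ((-11182 - 1291) + 10159) + 3219 = (-12473 + 10159) + 3219 = -2314 + 3219 = 905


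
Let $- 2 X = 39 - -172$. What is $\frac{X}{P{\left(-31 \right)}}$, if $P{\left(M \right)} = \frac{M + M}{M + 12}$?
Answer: $- \frac{4009}{124} \approx -32.331$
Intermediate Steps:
$P{\left(M \right)} = \frac{2 M}{12 + M}$
$X = - \frac{211}{2}$ ($X = - \frac{39 - -172}{2} = - \frac{39 + 172}{2} = \left(- \frac{1}{2}\right) 211 = - \frac{211}{2} \approx -105.5$)
$\frac{X}{P{\left(-31 \right)}} = - \frac{211}{2 \cdot 2 \left(-31\right) \frac{1}{12 - 31}} = - \frac{211}{2 \cdot 2 \left(-31\right) \frac{1}{-19}} = - \frac{211}{2 \cdot 2 \left(-31\right) \left(- \frac{1}{19}\right)} = - \frac{211}{2 \cdot \frac{62}{19}} = \left(- \frac{211}{2}\right) \frac{19}{62} = - \frac{4009}{124}$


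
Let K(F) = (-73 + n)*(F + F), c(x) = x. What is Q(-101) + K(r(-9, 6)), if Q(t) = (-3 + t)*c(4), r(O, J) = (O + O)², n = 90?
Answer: 10600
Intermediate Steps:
r(O, J) = 4*O² (r(O, J) = (2*O)² = 4*O²)
K(F) = 34*F (K(F) = (-73 + 90)*(F + F) = 17*(2*F) = 34*F)
Q(t) = -12 + 4*t (Q(t) = (-3 + t)*4 = -12 + 4*t)
Q(-101) + K(r(-9, 6)) = (-12 + 4*(-101)) + 34*(4*(-9)²) = (-12 - 404) + 34*(4*81) = -416 + 34*324 = -416 + 11016 = 10600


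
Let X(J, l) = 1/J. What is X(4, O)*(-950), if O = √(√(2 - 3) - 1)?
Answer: -475/2 ≈ -237.50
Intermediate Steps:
O = √(-1 + I) (O = √(√(-1) - 1) = √(I - 1) = √(-1 + I) ≈ 0.45509 + 1.0987*I)
X(4, O)*(-950) = -950/4 = (¼)*(-950) = -475/2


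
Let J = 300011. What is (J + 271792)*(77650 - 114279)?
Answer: -20944572087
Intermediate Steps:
(J + 271792)*(77650 - 114279) = (300011 + 271792)*(77650 - 114279) = 571803*(-36629) = -20944572087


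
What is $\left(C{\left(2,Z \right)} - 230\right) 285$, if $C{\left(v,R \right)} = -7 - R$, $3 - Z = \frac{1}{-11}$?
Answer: $- \frac{752685}{11} \approx -68426.0$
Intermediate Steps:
$Z = \frac{34}{11}$ ($Z = 3 - \frac{1}{-11} = 3 - - \frac{1}{11} = 3 + \frac{1}{11} = \frac{34}{11} \approx 3.0909$)
$\left(C{\left(2,Z \right)} - 230\right) 285 = \left(\left(-7 - \frac{34}{11}\right) - 230\right) 285 = \left(- \frac{111}{11} - 230\right) 285 = \left(- \frac{2641}{11}\right) 285 = - \frac{752685}{11}$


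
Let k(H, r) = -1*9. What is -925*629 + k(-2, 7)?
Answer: -581834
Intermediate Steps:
k(H, r) = -9
-925*629 + k(-2, 7) = -925*629 - 9 = -581825 - 9 = -581834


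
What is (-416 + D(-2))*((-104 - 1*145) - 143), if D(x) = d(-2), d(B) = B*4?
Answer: 166208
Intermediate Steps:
d(B) = 4*B
D(x) = -8 (D(x) = 4*(-2) = -8)
(-416 + D(-2))*((-104 - 1*145) - 143) = (-416 - 8)*((-104 - 1*145) - 143) = -424*((-104 - 145) - 143) = -424*(-249 - 143) = -424*(-392) = 166208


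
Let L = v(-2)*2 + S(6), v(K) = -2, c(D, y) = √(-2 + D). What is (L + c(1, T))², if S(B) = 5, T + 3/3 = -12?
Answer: 2*I ≈ 2.0*I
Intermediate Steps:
T = -13 (T = -1 - 12 = -13)
L = 1 (L = -2*2 + 5 = -4 + 5 = 1)
(L + c(1, T))² = (1 + √(-2 + 1))² = (1 + √(-1))² = (1 + I)²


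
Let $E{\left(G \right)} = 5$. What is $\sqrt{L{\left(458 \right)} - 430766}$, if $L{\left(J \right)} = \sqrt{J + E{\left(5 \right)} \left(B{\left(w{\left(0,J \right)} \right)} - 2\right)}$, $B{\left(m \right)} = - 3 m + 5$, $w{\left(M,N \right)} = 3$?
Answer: $\sqrt{-430766 + 2 \sqrt{107}} \approx 656.31 i$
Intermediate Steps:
$B{\left(m \right)} = 5 - 3 m$
$L{\left(J \right)} = \sqrt{-30 + J}$ ($L{\left(J \right)} = \sqrt{J + 5 \left(\left(5 - 9\right) - 2\right)} = \sqrt{J + 5 \left(-4 - 2\right)} = \sqrt{J + 5 \left(-6\right)} = \sqrt{J - 30} = \sqrt{-30 + J}$)
$\sqrt{L{\left(458 \right)} - 430766} = \sqrt{\sqrt{-30 + 458} - 430766} = \sqrt{\sqrt{428} - 430766} = \sqrt{2 \sqrt{107} - 430766} = \sqrt{-430766 + 2 \sqrt{107}}$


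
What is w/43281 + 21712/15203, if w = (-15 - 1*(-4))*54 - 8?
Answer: 5779906/4086963 ≈ 1.4142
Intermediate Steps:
w = -602 (w = (-15 + 4)*54 - 8 = -11*54 - 8 = -594 - 8 = -602)
w/43281 + 21712/15203 = -602/43281 + 21712/15203 = -602*1/43281 + 21712*(1/15203) = -86/6183 + 944/661 = 5779906/4086963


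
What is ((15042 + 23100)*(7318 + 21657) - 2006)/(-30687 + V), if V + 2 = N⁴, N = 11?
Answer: -276290611/4012 ≈ -68866.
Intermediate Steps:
V = 14639 (V = -2 + 11⁴ = -2 + 14641 = 14639)
((15042 + 23100)*(7318 + 21657) - 2006)/(-30687 + V) = ((15042 + 23100)*(7318 + 21657) - 2006)/(-30687 + 14639) = (38142*28975 - 2006)/(-16048) = (1105164450 - 2006)*(-1/16048) = 1105162444*(-1/16048) = -276290611/4012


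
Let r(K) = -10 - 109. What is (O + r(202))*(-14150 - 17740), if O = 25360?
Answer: -804935490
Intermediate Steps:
r(K) = -119
(O + r(202))*(-14150 - 17740) = (25360 - 119)*(-14150 - 17740) = 25241*(-31890) = -804935490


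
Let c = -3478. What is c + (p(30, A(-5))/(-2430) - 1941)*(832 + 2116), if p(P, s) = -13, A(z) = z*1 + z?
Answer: -6956519228/1215 ≈ -5.7255e+6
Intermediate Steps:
A(z) = 2*z (A(z) = z + z = 2*z)
c + (p(30, A(-5))/(-2430) - 1941)*(832 + 2116) = -3478 + (-13/(-2430) - 1941)*(832 + 2116) = -3478 + (-13*(-1/2430) - 1941)*2948 = -3478 + (13/2430 - 1941)*2948 = -3478 - 4716617/2430*2948 = -3478 - 6952293458/1215 = -6956519228/1215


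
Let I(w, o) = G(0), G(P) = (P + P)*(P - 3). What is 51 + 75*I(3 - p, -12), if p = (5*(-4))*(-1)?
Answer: 51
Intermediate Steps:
p = 20 (p = -20*(-1) = 20)
G(P) = 2*P*(-3 + P) (G(P) = (2*P)*(-3 + P) = 2*P*(-3 + P))
I(w, o) = 0 (I(w, o) = 2*0*(-3 + 0) = 2*0*(-3) = 0)
51 + 75*I(3 - p, -12) = 51 + 75*0 = 51 + 0 = 51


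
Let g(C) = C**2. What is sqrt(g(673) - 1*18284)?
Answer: sqrt(434645) ≈ 659.28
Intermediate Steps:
sqrt(g(673) - 1*18284) = sqrt(673**2 - 1*18284) = sqrt(452929 - 18284) = sqrt(434645)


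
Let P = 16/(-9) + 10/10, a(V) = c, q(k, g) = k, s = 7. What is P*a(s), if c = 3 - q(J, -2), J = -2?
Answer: -35/9 ≈ -3.8889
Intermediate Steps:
c = 5 (c = 3 - 1*(-2) = 3 + 2 = 5)
a(V) = 5
P = -7/9 (P = 16*(-1/9) + 10*(1/10) = -16/9 + 1 = -7/9 ≈ -0.77778)
P*a(s) = -7/9*5 = -35/9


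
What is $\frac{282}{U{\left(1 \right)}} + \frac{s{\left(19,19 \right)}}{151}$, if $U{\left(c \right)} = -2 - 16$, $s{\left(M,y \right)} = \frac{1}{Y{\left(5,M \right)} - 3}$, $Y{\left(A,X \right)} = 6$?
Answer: $- \frac{7096}{453} \approx -15.664$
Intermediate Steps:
$s{\left(M,y \right)} = \frac{1}{3}$ ($s{\left(M,y \right)} = \frac{1}{6 - 3} = \frac{1}{3}$)
$U{\left(c \right)} = -18$ ($U{\left(c \right)} = -2 - 16 = -18$)
$\frac{282}{U{\left(1 \right)}} + \frac{s{\left(19,19 \right)}}{151} = \frac{282}{-18} + \frac{1}{3 \cdot 151} = 282 \left(- \frac{1}{18}\right) + \frac{1}{3} \cdot \frac{1}{151} = - \frac{47}{3} + \frac{1}{453} = - \frac{7096}{453}$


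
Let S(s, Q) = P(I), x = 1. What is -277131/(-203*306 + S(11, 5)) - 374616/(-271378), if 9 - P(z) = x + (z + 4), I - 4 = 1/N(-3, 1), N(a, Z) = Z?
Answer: 49239013911/8428864991 ≈ 5.8417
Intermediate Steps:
I = 5 (I = 4 + 1/1 = 4 + 1 = 5)
P(z) = 4 - z (P(z) = 9 - (1 + (z + 4)) = 9 - (1 + (4 + z)) = 9 - (5 + z) = 9 + (-5 - z) = 4 - z)
S(s, Q) = -1 (S(s, Q) = 4 - 1*5 = 4 - 5 = -1)
-277131/(-203*306 + S(11, 5)) - 374616/(-271378) = -277131/(-203*306 - 1) - 374616/(-271378) = -277131/(-62118 - 1) - 374616*(-1/271378) = -277131/(-62119) + 187308/135689 = -277131*(-1/62119) + 187308/135689 = 277131/62119 + 187308/135689 = 49239013911/8428864991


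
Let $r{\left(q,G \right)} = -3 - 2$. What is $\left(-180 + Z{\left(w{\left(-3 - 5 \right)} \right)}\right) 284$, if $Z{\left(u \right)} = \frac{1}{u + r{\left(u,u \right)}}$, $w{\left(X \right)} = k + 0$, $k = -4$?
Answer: $- \frac{460364}{9} \approx -51152.0$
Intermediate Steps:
$r{\left(q,G \right)} = -5$ ($r{\left(q,G \right)} = -3 - 2 = -5$)
$w{\left(X \right)} = -4$ ($w{\left(X \right)} = -4 + 0 = -4$)
$Z{\left(u \right)} = \frac{1}{-5 + u}$ ($Z{\left(u \right)} = \frac{1}{u - 5} = \frac{1}{-5 + u}$)
$\left(-180 + Z{\left(w{\left(-3 - 5 \right)} \right)}\right) 284 = \left(-180 + \frac{1}{-5 - 4}\right) 284 = \left(-180 + \frac{1}{-9}\right) 284 = \left(-180 - \frac{1}{9}\right) 284 = \left(- \frac{1621}{9}\right) 284 = - \frac{460364}{9}$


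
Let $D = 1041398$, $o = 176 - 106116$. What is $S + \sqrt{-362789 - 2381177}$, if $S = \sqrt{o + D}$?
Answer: $\sqrt{935458} + i \sqrt{2743966} \approx 967.19 + 1656.5 i$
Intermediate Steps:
$o = -105940$ ($o = 176 - 106116 = -105940$)
$S = \sqrt{935458}$ ($S = \sqrt{-105940 + 1041398} = \sqrt{935458} \approx 967.19$)
$S + \sqrt{-362789 - 2381177} = \sqrt{935458} + \sqrt{-362789 - 2381177} = \sqrt{935458} + \sqrt{-2743966} = \sqrt{935458} + i \sqrt{2743966}$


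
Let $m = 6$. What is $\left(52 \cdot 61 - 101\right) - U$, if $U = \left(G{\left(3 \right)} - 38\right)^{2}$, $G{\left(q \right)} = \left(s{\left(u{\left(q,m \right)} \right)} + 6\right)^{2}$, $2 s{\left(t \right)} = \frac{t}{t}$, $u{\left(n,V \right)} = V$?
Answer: $\frac{48847}{16} \approx 3052.9$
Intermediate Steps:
$s{\left(t \right)} = \frac{1}{2}$ ($s{\left(t \right)} = \frac{t \frac{1}{t}}{2} = \frac{1}{2} \cdot 1 = \frac{1}{2}$)
$G{\left(q \right)} = \frac{169}{4}$ ($G{\left(q \right)} = \left(\frac{1}{2} + 6\right)^{2} = \left(\frac{13}{2}\right)^{2} = \frac{169}{4}$)
$U = \frac{289}{16}$ ($U = \left(\frac{169}{4} - 38\right)^{2} = \left(\frac{17}{4}\right)^{2} = \frac{289}{16} \approx 18.063$)
$\left(52 \cdot 61 - 101\right) - U = \left(52 \cdot 61 - 101\right) - \frac{289}{16} = \left(3172 - 101\right) - \frac{289}{16} = 3071 - \frac{289}{16} = \frac{48847}{16}$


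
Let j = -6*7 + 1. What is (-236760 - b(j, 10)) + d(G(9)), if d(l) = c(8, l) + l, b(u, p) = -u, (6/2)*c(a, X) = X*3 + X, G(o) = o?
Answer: -236780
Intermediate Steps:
c(a, X) = 4*X/3 (c(a, X) = (X*3 + X)/3 = (3*X + X)/3 = (4*X)/3 = 4*X/3)
j = -41 (j = -42 + 1 = -41)
d(l) = 7*l/3 (d(l) = 4*l/3 + l = 7*l/3)
(-236760 - b(j, 10)) + d(G(9)) = (-236760 - (-1)*(-41)) + (7/3)*9 = (-236760 - 1*41) + 21 = (-236760 - 41) + 21 = -236801 + 21 = -236780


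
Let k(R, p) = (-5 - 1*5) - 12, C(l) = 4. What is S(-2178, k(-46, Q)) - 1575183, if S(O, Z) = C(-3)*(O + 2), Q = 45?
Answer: -1583887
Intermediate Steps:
k(R, p) = -22 (k(R, p) = (-5 - 5) - 12 = -10 - 12 = -22)
S(O, Z) = 8 + 4*O (S(O, Z) = 4*(O + 2) = 4*(2 + O) = 8 + 4*O)
S(-2178, k(-46, Q)) - 1575183 = (8 + 4*(-2178)) - 1575183 = (8 - 8712) - 1575183 = -8704 - 1575183 = -1583887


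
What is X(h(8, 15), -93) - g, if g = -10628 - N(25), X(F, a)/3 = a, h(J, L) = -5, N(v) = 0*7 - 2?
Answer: 10347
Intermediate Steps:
N(v) = -2 (N(v) = 0 - 2 = -2)
X(F, a) = 3*a
g = -10626 (g = -10628 - 1*(-2) = -10628 + 2 = -10626)
X(h(8, 15), -93) - g = 3*(-93) - 1*(-10626) = -279 + 10626 = 10347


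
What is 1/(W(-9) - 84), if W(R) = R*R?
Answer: -⅓ ≈ -0.33333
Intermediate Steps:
W(R) = R²
1/(W(-9) - 84) = 1/((-9)² - 84) = 1/(81 - 84) = 1/(-3) = -⅓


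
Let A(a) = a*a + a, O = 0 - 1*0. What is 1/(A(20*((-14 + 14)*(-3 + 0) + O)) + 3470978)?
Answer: 1/3470978 ≈ 2.8810e-7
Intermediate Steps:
O = 0 (O = 0 + 0 = 0)
A(a) = a + a² (A(a) = a² + a = a + a²)
1/(A(20*((-14 + 14)*(-3 + 0) + O)) + 3470978) = 1/((20*((-14 + 14)*(-3 + 0) + 0))*(1 + 20*((-14 + 14)*(-3 + 0) + 0)) + 3470978) = 1/((20*(0*(-3) + 0))*(1 + 20*(0*(-3) + 0)) + 3470978) = 1/((20*(0 + 0))*(1 + 20*(0 + 0)) + 3470978) = 1/((20*0)*(1 + 20*0) + 3470978) = 1/(0*(1 + 0) + 3470978) = 1/(0*1 + 3470978) = 1/(0 + 3470978) = 1/3470978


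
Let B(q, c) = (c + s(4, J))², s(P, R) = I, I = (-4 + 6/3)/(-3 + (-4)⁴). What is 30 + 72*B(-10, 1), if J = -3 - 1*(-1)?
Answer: 6456342/64009 ≈ 100.87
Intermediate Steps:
J = -2 (J = -3 + 1 = -2)
I = -2/253 (I = (-4 + 6*(⅓))/(-3 + 256) = (-4 + 2)/253 = -2*1/253 = -2/253 ≈ -0.0079051)
s(P, R) = -2/253
B(q, c) = (-2/253 + c)² (B(q, c) = (c - 2/253)² = (-2/253 + c)²)
30 + 72*B(-10, 1) = 30 + 72*((-2 + 253*1)²/64009) = 30 + 72*((-2 + 253)²/64009) = 30 + 72*((1/64009)*251²) = 30 + 72*((1/64009)*63001) = 30 + 72*(63001/64009) = 30 + 4536072/64009 = 6456342/64009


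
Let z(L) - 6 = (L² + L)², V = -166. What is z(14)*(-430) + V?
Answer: -18965746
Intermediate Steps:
z(L) = 6 + (L + L²)² (z(L) = 6 + (L² + L)² = 6 + (L + L²)²)
z(14)*(-430) + V = (6 + 14²*(1 + 14)²)*(-430) - 166 = (6 + 196*15²)*(-430) - 166 = (6 + 196*225)*(-430) - 166 = (6 + 44100)*(-430) - 166 = 44106*(-430) - 166 = -18965580 - 166 = -18965746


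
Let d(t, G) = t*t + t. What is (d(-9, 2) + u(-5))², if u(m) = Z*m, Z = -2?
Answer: 6724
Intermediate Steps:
u(m) = -2*m
d(t, G) = t + t² (d(t, G) = t² + t = t + t²)
(d(-9, 2) + u(-5))² = (-9*(1 - 9) - 2*(-5))² = (-9*(-8) + 10)² = (72 + 10)² = 82² = 6724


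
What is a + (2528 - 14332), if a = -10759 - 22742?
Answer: -45305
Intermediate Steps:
a = -33501
a + (2528 - 14332) = -33501 + (2528 - 14332) = -33501 - 11804 = -45305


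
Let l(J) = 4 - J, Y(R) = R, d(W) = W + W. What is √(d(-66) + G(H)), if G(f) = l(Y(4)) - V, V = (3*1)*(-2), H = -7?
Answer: 3*I*√14 ≈ 11.225*I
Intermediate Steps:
d(W) = 2*W
V = -6 (V = 3*(-2) = -6)
G(f) = 6 (G(f) = (4 - 1*4) - 1*(-6) = (4 - 4) + 6 = 0 + 6 = 6)
√(d(-66) + G(H)) = √(2*(-66) + 6) = √(-132 + 6) = √(-126) = 3*I*√14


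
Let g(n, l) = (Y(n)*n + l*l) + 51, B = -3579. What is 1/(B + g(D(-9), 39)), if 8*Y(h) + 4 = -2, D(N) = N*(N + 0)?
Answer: -4/8271 ≈ -0.00048362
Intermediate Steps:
D(N) = N² (D(N) = N*N = N²)
Y(h) = -¾ (Y(h) = -½ + (⅛)*(-2) = -½ - ¼ = -¾)
g(n, l) = 51 + l² - 3*n/4 (g(n, l) = (-3*n/4 + l*l) + 51 = (-3*n/4 + l²) + 51 = (l² - 3*n/4) + 51 = 51 + l² - 3*n/4)
1/(B + g(D(-9), 39)) = 1/(-3579 + (51 + 39² - ¾*(-9)²)) = 1/(-3579 + (51 + 1521 - ¾*81)) = 1/(-3579 + (51 + 1521 - 243/4)) = 1/(-3579 + 6045/4) = 1/(-8271/4) = -4/8271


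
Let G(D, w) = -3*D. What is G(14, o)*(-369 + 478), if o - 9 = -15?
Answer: -4578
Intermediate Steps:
o = -6 (o = 9 - 15 = -6)
G(14, o)*(-369 + 478) = (-3*14)*(-369 + 478) = -42*109 = -4578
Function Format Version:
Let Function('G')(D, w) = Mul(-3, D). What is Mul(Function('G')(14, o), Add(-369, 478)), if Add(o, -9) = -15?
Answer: -4578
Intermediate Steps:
o = -6 (o = Add(9, -15) = -6)
Mul(Function('G')(14, o), Add(-369, 478)) = Mul(Mul(-3, 14), Add(-369, 478)) = Mul(-42, 109) = -4578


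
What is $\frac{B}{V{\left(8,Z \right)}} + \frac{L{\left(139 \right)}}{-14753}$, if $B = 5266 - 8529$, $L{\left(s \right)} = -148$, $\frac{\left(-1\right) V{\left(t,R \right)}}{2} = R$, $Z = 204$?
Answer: $\frac{48199423}{6019224} \approx 8.0076$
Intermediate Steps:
$V{\left(t,R \right)} = - 2 R$
$B = -3263$
$\frac{B}{V{\left(8,Z \right)}} + \frac{L{\left(139 \right)}}{-14753} = - \frac{3263}{\left(-2\right) 204} - \frac{148}{-14753} = - \frac{3263}{-408} - - \frac{148}{14753} = \left(-3263\right) \left(- \frac{1}{408}\right) + \frac{148}{14753} = \frac{3263}{408} + \frac{148}{14753} = \frac{48199423}{6019224}$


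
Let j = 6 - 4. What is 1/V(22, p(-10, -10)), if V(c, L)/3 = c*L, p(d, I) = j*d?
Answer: -1/1320 ≈ -0.00075758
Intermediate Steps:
j = 2
p(d, I) = 2*d
V(c, L) = 3*L*c (V(c, L) = 3*(c*L) = 3*(L*c) = 3*L*c)
1/V(22, p(-10, -10)) = 1/(3*(2*(-10))*22) = 1/(3*(-20)*22) = 1/(-1320) = -1/1320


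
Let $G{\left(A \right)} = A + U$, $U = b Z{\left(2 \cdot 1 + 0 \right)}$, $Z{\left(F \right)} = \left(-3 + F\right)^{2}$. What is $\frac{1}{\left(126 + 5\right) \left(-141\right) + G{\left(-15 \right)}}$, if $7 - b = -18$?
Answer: $- \frac{1}{18461} \approx -5.4168 \cdot 10^{-5}$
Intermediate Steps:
$b = 25$ ($b = 7 - -18 = 7 + 18 = 25$)
$U = 25$ ($U = 25 \left(-3 + \left(2 \cdot 1 + 0\right)\right)^{2} = 25 \left(-3 + \left(2 + 0\right)\right)^{2} = 25 \left(-3 + 2\right)^{2} = 25 \left(-1\right)^{2} = 25 \cdot 1 = 25$)
$G{\left(A \right)} = 25 + A$ ($G{\left(A \right)} = A + 25 = 25 + A$)
$\frac{1}{\left(126 + 5\right) \left(-141\right) + G{\left(-15 \right)}} = \frac{1}{\left(126 + 5\right) \left(-141\right) + \left(25 - 15\right)} = \frac{1}{131 \left(-141\right) + 10} = \frac{1}{-18471 + 10} = \frac{1}{-18461} = - \frac{1}{18461}$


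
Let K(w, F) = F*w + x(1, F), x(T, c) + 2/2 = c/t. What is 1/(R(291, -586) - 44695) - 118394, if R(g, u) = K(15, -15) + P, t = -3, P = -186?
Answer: -5339806189/45102 ≈ -1.1839e+5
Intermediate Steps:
x(T, c) = -1 - c/3 (x(T, c) = -1 + c/(-3) = -1 + c*(-1/3) = -1 - c/3)
K(w, F) = -1 - F/3 + F*w (K(w, F) = F*w + (-1 - F/3) = -1 - F/3 + F*w)
R(g, u) = -407 (R(g, u) = (-1 - 1/3*(-15) - 15*15) - 186 = (-1 + 5 - 225) - 186 = -221 - 186 = -407)
1/(R(291, -586) - 44695) - 118394 = 1/(-407 - 44695) - 118394 = 1/(-45102) - 118394 = -1/45102 - 118394 = -5339806189/45102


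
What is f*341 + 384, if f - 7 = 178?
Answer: 63469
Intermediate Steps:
f = 185 (f = 7 + 178 = 185)
f*341 + 384 = 185*341 + 384 = 63085 + 384 = 63469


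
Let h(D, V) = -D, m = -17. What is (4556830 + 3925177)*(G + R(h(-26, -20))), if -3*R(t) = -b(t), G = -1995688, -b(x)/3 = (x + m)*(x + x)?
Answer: -16931409165092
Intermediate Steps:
b(x) = -6*x*(-17 + x) (b(x) = -3*(x - 17)*(x + x) = -3*(-17 + x)*2*x = -6*x*(-17 + x))
R(t) = 2*t*(17 - t) (R(t) = -(-1)*6*t*(17 - t)/3 = -(-2)*t*(17 - t) = 2*t*(17 - t))
(4556830 + 3925177)*(G + R(h(-26, -20))) = (4556830 + 3925177)*(-1995688 + 2*(-1*(-26))*(17 - (-1)*(-26))) = 8482007*(-1995688 + 2*26*(17 - 1*26)) = 8482007*(-1995688 + 2*26*(17 - 26)) = 8482007*(-1995688 + 2*26*(-9)) = 8482007*(-1995688 - 468) = 8482007*(-1996156) = -16931409165092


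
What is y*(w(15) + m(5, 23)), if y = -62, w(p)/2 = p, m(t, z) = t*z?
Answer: -8990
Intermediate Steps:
w(p) = 2*p
y*(w(15) + m(5, 23)) = -62*(2*15 + 5*23) = -62*(30 + 115) = -62*145 = -8990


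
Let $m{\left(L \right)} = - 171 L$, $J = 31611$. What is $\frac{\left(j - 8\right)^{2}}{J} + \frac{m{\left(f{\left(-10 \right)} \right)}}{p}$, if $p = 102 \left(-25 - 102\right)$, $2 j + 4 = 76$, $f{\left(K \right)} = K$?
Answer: $- \frac{7316479}{68248149} \approx -0.1072$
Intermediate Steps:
$j = 36$ ($j = -2 + \frac{1}{2} \cdot 76 = -2 + 38 = 36$)
$p = -12954$ ($p = 102 \left(-127\right) = -12954$)
$\frac{\left(j - 8\right)^{2}}{J} + \frac{m{\left(f{\left(-10 \right)} \right)}}{p} = \frac{\left(36 - 8\right)^{2}}{31611} + \frac{\left(-171\right) \left(-10\right)}{-12954} = 28^{2} \cdot \frac{1}{31611} + 1710 \left(- \frac{1}{12954}\right) = 784 \cdot \frac{1}{31611} - \frac{285}{2159} = \frac{784}{31611} - \frac{285}{2159} = - \frac{7316479}{68248149}$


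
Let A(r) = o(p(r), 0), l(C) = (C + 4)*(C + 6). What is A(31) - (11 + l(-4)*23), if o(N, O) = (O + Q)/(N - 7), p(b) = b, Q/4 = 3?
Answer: -21/2 ≈ -10.500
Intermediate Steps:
Q = 12 (Q = 4*3 = 12)
l(C) = (4 + C)*(6 + C)
o(N, O) = (12 + O)/(-7 + N) (o(N, O) = (O + 12)/(N - 7) = (12 + O)/(-7 + N))
A(r) = 12/(-7 + r) (A(r) = (12 + 0)/(-7 + r) = 12/(-7 + r))
A(31) - (11 + l(-4)*23) = 12/(-7 + 31) - (11 + (24 + (-4)**2 + 10*(-4))*23) = 12/24 - (11 + (24 + 16 - 40)*23) = 12*(1/24) - (11 + 0*23) = 1/2 - (11 + 0) = 1/2 - 1*11 = 1/2 - 11 = -21/2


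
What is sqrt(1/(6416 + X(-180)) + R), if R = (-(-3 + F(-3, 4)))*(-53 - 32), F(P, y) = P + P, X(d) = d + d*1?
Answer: I*sqrt(7014118246)/3028 ≈ 27.659*I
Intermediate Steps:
X(d) = 2*d (X(d) = d + d = 2*d)
F(P, y) = 2*P
R = -765 (R = (-(-3 + 2*(-3)))*(-53 - 32) = -(-3 - 6)*(-85) = -1*(-9)*(-85) = 9*(-85) = -765)
sqrt(1/(6416 + X(-180)) + R) = sqrt(1/(6416 + 2*(-180)) - 765) = sqrt(1/(6416 - 360) - 765) = sqrt(1/6056 - 765) = sqrt(-4632839/6056) = I*sqrt(7014118246)/3028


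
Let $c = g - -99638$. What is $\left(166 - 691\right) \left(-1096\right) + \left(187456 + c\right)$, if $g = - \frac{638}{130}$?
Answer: $\frac{56061791}{65} \approx 8.6249 \cdot 10^{5}$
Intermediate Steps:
$g = - \frac{319}{65}$ ($g = \left(-638\right) \frac{1}{130} = - \frac{319}{65} \approx -4.9077$)
$c = \frac{6476151}{65}$ ($c = - \frac{319}{65} - -99638 = - \frac{319}{65} + 99638 = \frac{6476151}{65} \approx 99633.0$)
$\left(166 - 691\right) \left(-1096\right) + \left(187456 + c\right) = \left(166 - 691\right) \left(-1096\right) + \left(187456 + \frac{6476151}{65}\right) = \left(-525\right) \left(-1096\right) + \frac{18660791}{65} = 575400 + \frac{18660791}{65} = \frac{56061791}{65}$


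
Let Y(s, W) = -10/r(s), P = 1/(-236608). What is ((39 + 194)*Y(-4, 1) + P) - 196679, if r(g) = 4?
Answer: -46673648993/236608 ≈ -1.9726e+5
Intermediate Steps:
P = -1/236608 ≈ -4.2264e-6
Y(s, W) = -5/2 (Y(s, W) = -10/4 = -10*¼ = -5/2)
((39 + 194)*Y(-4, 1) + P) - 196679 = ((39 + 194)*(-5/2) - 1/236608) - 196679 = (233*(-5/2) - 1/236608) - 196679 = (-1165/2 - 1/236608) - 196679 = -137824161/236608 - 196679 = -46673648993/236608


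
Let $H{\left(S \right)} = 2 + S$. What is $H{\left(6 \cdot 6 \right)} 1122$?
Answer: $42636$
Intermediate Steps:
$H{\left(6 \cdot 6 \right)} 1122 = \left(2 + 6 \cdot 6\right) 1122 = \left(2 + 36\right) 1122 = 38 \cdot 1122 = 42636$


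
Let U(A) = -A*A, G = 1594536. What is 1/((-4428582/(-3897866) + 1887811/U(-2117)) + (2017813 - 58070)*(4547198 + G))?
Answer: 8734511587837/105130504936109073678376830 ≈ 8.3083e-14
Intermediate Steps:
U(A) = -A²
1/((-4428582/(-3897866) + 1887811/U(-2117)) + (2017813 - 58070)*(4547198 + G)) = 1/((-4428582/(-3897866) + 1887811/((-1*(-2117)²))) + (2017813 - 58070)*(4547198 + 1594536)) = 1/((-4428582*(-1/3897866) + 1887811/((-1*4481689))) + 1959743*6141734) = 1/((2214291/1948933 + 1887811/(-4481689)) + 12036220214362) = 1/((2214291/1948933 + 1887811*(-1/4481689)) + 12036220214362) = 1/((2214291/1948933 - 1887811/4481689) + 12036220214362) = 1/(6244546461836/8734511587837 + 12036220214362) = 1/(105130504936109073678376830/8734511587837) = 8734511587837/105130504936109073678376830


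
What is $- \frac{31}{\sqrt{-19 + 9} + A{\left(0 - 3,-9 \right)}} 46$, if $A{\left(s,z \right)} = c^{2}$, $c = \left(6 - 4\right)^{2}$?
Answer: $- \frac{11408}{133} + \frac{713 i \sqrt{10}}{133} \approx -85.774 + 16.953 i$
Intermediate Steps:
$c = 4$ ($c = 2^{2} = 4$)
$A{\left(s,z \right)} = 16$ ($A{\left(s,z \right)} = 4^{2} = 16$)
$- \frac{31}{\sqrt{-19 + 9} + A{\left(0 - 3,-9 \right)}} 46 = - \frac{31}{\sqrt{-19 + 9} + 16} \cdot 46 = - \frac{31}{\sqrt{-10} + 16} \cdot 46 = - \frac{31}{i \sqrt{10} + 16} \cdot 46 = - \frac{31}{16 + i \sqrt{10}} \cdot 46 = - \frac{1426}{16 + i \sqrt{10}}$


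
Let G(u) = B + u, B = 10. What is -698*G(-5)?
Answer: -3490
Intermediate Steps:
G(u) = 10 + u
-698*G(-5) = -698*(10 - 5) = -698*5 = -3490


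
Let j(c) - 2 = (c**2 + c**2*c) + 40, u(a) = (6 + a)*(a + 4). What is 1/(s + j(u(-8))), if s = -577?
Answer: 1/41 ≈ 0.024390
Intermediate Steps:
u(a) = (4 + a)*(6 + a) (u(a) = (6 + a)*(4 + a) = (4 + a)*(6 + a))
j(c) = 42 + c**2 + c**3 (j(c) = 2 + ((c**2 + c**2*c) + 40) = 2 + ((c**2 + c**3) + 40) = 2 + (40 + c**2 + c**3) = 42 + c**2 + c**3)
1/(s + j(u(-8))) = 1/(-577 + (42 + (24 + (-8)**2 + 10*(-8))**2 + (24 + (-8)**2 + 10*(-8))**3)) = 1/(-577 + (42 + (24 + 64 - 80)**2 + (24 + 64 - 80)**3)) = 1/(-577 + (42 + 8**2 + 8**3)) = 1/(-577 + (42 + 64 + 512)) = 1/(-577 + 618) = 1/41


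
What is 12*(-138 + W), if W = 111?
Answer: -324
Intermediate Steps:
12*(-138 + W) = 12*(-138 + 111) = 12*(-27) = -324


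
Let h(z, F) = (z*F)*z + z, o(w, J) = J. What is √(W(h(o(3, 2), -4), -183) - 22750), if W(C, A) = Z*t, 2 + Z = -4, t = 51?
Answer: 4*I*√1441 ≈ 151.84*I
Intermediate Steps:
Z = -6 (Z = -2 - 4 = -6)
h(z, F) = z + F*z² (h(z, F) = (F*z)*z + z = F*z² + z = z + F*z²)
W(C, A) = -306 (W(C, A) = -6*51 = -306)
√(W(h(o(3, 2), -4), -183) - 22750) = √(-306 - 22750) = √(-23056) = 4*I*√1441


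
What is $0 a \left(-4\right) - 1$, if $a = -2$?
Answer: $-1$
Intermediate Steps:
$0 a \left(-4\right) - 1 = 0 \left(-2\right) \left(-4\right) - 1 = 0 \left(-4\right) - 1 = 0 - 1 = -1$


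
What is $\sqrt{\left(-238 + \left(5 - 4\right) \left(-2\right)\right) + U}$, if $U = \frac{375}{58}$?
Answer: $\frac{3 i \sqrt{87290}}{58} \approx 15.282 i$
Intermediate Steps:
$U = \frac{375}{58}$ ($U = 375 \cdot \frac{1}{58} = \frac{375}{58} \approx 6.4655$)
$\sqrt{\left(-238 + \left(5 - 4\right) \left(-2\right)\right) + U} = \sqrt{\left(-238 + \left(5 - 4\right) \left(-2\right)\right) + \frac{375}{58}} = \sqrt{\left(-238 + 1 \left(-2\right)\right) + \frac{375}{58}} = \sqrt{\left(-238 - 2\right) + \frac{375}{58}} = \sqrt{-240 + \frac{375}{58}} = \sqrt{- \frac{13545}{58}} = \frac{3 i \sqrt{87290}}{58}$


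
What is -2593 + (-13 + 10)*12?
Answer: -2629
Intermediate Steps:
-2593 + (-13 + 10)*12 = -2593 - 3*12 = -2593 - 36 = -2629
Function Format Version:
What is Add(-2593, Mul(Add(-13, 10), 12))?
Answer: -2629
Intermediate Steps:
Add(-2593, Mul(Add(-13, 10), 12)) = Add(-2593, Mul(-3, 12)) = Add(-2593, -36) = -2629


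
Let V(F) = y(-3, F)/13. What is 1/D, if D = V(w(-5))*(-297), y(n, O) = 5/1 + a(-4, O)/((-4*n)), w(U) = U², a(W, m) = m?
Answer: -52/8415 ≈ -0.0061794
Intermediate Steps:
y(n, O) = 5 - O/(4*n) (y(n, O) = 5/1 + O/((-4*n)) = 5*1 + O*(-1/(4*n)) = 5 - O/(4*n))
V(F) = 5/13 + F/156 (V(F) = (5 - ¼*F/(-3))/13 = (5 - ¼*F*(-⅓))*(1/13) = (5 + F/12)*(1/13) = 5/13 + F/156)
D = -8415/52 (D = (5/13 + (1/156)*(-5)²)*(-297) = (5/13 + (1/156)*25)*(-297) = (5/13 + 25/156)*(-297) = (85/156)*(-297) = -8415/52 ≈ -161.83)
1/D = 1/(-8415/52) = -52/8415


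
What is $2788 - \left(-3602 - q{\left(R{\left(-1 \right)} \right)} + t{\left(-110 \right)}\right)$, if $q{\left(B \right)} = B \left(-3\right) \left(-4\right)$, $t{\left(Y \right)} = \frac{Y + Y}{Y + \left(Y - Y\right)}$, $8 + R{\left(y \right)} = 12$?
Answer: $6436$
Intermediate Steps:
$R{\left(y \right)} = 4$ ($R{\left(y \right)} = -8 + 12 = 4$)
$t{\left(Y \right)} = 2$ ($t{\left(Y \right)} = \frac{2 Y}{Y + 0} = \frac{2 Y}{Y} = 2$)
$q{\left(B \right)} = 12 B$ ($q{\left(B \right)} = - 3 B \left(-4\right) = 12 B$)
$2788 - \left(-3602 - q{\left(R{\left(-1 \right)} \right)} + t{\left(-110 \right)}\right) = 2788 + \left(\left(3602 - 2\right) + 12 \cdot 4\right) = 2788 + \left(\left(3602 - 2\right) + 48\right) = 2788 + \left(3600 + 48\right) = 2788 + 3648 = 6436$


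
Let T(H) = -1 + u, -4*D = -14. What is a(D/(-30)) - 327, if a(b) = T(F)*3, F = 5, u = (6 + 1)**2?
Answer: -183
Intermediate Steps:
D = 7/2 (D = -1/4*(-14) = 7/2 ≈ 3.5000)
u = 49 (u = 7**2 = 49)
T(H) = 48 (T(H) = -1 + 49 = 48)
a(b) = 144 (a(b) = 48*3 = 144)
a(D/(-30)) - 327 = 144 - 327 = -183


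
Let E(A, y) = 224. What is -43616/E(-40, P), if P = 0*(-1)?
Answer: -1363/7 ≈ -194.71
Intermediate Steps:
P = 0
-43616/E(-40, P) = -43616/224 = -43616*1/224 = -1363/7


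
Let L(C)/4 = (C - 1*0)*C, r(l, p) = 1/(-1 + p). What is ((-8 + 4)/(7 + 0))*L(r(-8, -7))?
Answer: -1/28 ≈ -0.035714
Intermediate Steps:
L(C) = 4*C**2 (L(C) = 4*((C - 1*0)*C) = 4*((C + 0)*C) = 4*(C*C) = 4*C**2)
((-8 + 4)/(7 + 0))*L(r(-8, -7)) = ((-8 + 4)/(7 + 0))*(4*(1/(-1 - 7))**2) = (-4/7)*(4*(1/(-8))**2) = (-4*1/7)*(4*(-1/8)**2) = -16/(7*64) = -4/7*1/16 = -1/28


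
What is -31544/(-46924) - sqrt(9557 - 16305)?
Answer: 7886/11731 - 2*I*sqrt(1687) ≈ 0.67224 - 82.146*I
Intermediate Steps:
-31544/(-46924) - sqrt(9557 - 16305) = -31544*(-1/46924) - sqrt(-6748) = 7886/11731 - 2*I*sqrt(1687)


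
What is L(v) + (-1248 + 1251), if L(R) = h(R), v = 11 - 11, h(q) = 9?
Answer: 12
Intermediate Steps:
v = 0
L(R) = 9
L(v) + (-1248 + 1251) = 9 + (-1248 + 1251) = 9 + 3 = 12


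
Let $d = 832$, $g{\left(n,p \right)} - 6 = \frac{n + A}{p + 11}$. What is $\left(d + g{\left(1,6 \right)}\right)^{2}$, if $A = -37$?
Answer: $\frac{201924100}{289} \approx 6.987 \cdot 10^{5}$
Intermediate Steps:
$g{\left(n,p \right)} = 6 + \frac{-37 + n}{11 + p}$ ($g{\left(n,p \right)} = 6 + \frac{n - 37}{p + 11} = 6 + \frac{-37 + n}{11 + p}$)
$\left(d + g{\left(1,6 \right)}\right)^{2} = \left(832 + \frac{29 + 1 + 6 \cdot 6}{11 + 6}\right)^{2} = \left(832 + \frac{29 + 1 + 36}{17}\right)^{2} = \left(832 + \frac{1}{17} \cdot 66\right)^{2} = \left(832 + \frac{66}{17}\right)^{2} = \left(\frac{14210}{17}\right)^{2} = \frac{201924100}{289}$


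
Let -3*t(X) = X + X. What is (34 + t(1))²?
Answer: 10000/9 ≈ 1111.1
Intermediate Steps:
t(X) = -2*X/3 (t(X) = -(X + X)/3 = -2*X/3)
(34 + t(1))² = (34 - ⅔*1)² = (34 - ⅔)² = (100/3)² = 10000/9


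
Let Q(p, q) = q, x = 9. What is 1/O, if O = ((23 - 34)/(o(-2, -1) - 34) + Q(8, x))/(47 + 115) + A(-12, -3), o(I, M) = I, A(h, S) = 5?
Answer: 5832/29495 ≈ 0.19773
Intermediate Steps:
O = 29495/5832 (O = ((23 - 34)/(-2 - 34) + 9)/(47 + 115) + 5 = (-11/(-36) + 9)/162 + 5 = (-11*(-1/36) + 9)*(1/162) + 5 = (11/36 + 9)*(1/162) + 5 = (335/36)*(1/162) + 5 = 335/5832 + 5 = 29495/5832 ≈ 5.0574)
1/O = 1/(29495/5832) = 5832/29495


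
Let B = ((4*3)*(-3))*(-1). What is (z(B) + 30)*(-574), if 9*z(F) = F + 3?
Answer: -59122/3 ≈ -19707.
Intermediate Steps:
B = 36 (B = (12*(-3))*(-1) = -36*(-1) = 36)
z(F) = ⅓ + F/9 (z(F) = (F + 3)/9 = (3 + F)/9 = ⅓ + F/9)
(z(B) + 30)*(-574) = ((⅓ + (⅑)*36) + 30)*(-574) = ((⅓ + 4) + 30)*(-574) = (13/3 + 30)*(-574) = (103/3)*(-574) = -59122/3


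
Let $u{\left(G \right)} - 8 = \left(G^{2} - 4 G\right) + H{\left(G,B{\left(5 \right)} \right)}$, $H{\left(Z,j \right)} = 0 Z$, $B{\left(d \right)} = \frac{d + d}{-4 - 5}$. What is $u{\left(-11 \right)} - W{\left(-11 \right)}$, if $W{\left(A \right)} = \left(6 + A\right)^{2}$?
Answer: $148$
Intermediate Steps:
$B{\left(d \right)} = - \frac{2 d}{9}$ ($B{\left(d \right)} = \frac{2 d}{-9} = 2 d \left(- \frac{1}{9}\right) = - \frac{2 d}{9}$)
$H{\left(Z,j \right)} = 0$
$u{\left(G \right)} = 8 + G^{2} - 4 G$ ($u{\left(G \right)} = 8 + \left(\left(G^{2} - 4 G\right) + 0\right) = 8 + \left(G^{2} - 4 G\right) = 8 + G^{2} - 4 G$)
$u{\left(-11 \right)} - W{\left(-11 \right)} = \left(8 + \left(-11\right)^{2} - -44\right) - \left(6 - 11\right)^{2} = \left(8 + 121 + 44\right) - \left(-5\right)^{2} = 173 - 25 = 148$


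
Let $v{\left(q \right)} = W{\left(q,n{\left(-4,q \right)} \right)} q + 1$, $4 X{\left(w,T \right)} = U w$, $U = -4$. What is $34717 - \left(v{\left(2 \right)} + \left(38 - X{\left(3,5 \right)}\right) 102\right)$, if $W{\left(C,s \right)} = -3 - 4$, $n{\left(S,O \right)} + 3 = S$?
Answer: $30548$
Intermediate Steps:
$n{\left(S,O \right)} = -3 + S$
$W{\left(C,s \right)} = -7$ ($W{\left(C,s \right)} = -3 - 4 = -7$)
$X{\left(w,T \right)} = - w$ ($X{\left(w,T \right)} = \frac{\left(-4\right) w}{4} = - w$)
$v{\left(q \right)} = 1 - 7 q$ ($v{\left(q \right)} = - 7 q + 1 = 1 - 7 q$)
$34717 - \left(v{\left(2 \right)} + \left(38 - X{\left(3,5 \right)}\right) 102\right) = 34717 - \left(\left(1 - 14\right) + \left(38 - \left(-1\right) 3\right) 102\right) = 34717 - \left(\left(1 - 14\right) + \left(38 - -3\right) 102\right) = 34717 - \left(-13 + \left(38 + 3\right) 102\right) = 34717 - \left(-13 + 41 \cdot 102\right) = 34717 - \left(-13 + 4182\right) = 34717 - 4169 = 30548$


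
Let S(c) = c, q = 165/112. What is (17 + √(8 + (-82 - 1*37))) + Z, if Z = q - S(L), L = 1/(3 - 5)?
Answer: 2125/112 + I*√111 ≈ 18.973 + 10.536*I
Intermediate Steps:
q = 165/112 (q = 165*(1/112) = 165/112 ≈ 1.4732)
L = -½ (L = 1/(-2) = -½ ≈ -0.50000)
Z = 221/112 (Z = 165/112 - 1*(-½) = 165/112 + ½ = 221/112 ≈ 1.9732)
(17 + √(8 + (-82 - 1*37))) + Z = (17 + √(8 + (-82 - 1*37))) + 221/112 = (17 + √(8 + (-82 - 37))) + 221/112 = (17 + √(8 - 119)) + 221/112 = (17 + √(-111)) + 221/112 = (17 + I*√111) + 221/112 = 2125/112 + I*√111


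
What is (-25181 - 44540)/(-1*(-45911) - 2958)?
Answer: -69721/42953 ≈ -1.6232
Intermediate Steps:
(-25181 - 44540)/(-1*(-45911) - 2958) = -69721/(45911 - 2958) = -69721/42953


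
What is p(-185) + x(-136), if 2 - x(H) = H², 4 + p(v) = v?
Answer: -18683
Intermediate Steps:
p(v) = -4 + v
x(H) = 2 - H²
p(-185) + x(-136) = (-4 - 185) + (2 - 1*(-136)²) = -189 + (2 - 1*18496) = -189 + (2 - 18496) = -189 - 18494 = -18683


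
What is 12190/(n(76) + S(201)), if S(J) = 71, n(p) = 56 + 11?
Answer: 265/3 ≈ 88.333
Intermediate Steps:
n(p) = 67
12190/(n(76) + S(201)) = 12190/(67 + 71) = 12190/138 = 12190*(1/138) = 265/3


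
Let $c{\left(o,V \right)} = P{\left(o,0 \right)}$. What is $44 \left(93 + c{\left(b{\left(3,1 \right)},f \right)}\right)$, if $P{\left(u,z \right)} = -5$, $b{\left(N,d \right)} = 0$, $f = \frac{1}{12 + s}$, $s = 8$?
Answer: $3872$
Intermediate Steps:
$f = \frac{1}{20}$ ($f = \frac{1}{12 + 8} = \frac{1}{20} \approx 0.05$)
$c{\left(o,V \right)} = -5$
$44 \left(93 + c{\left(b{\left(3,1 \right)},f \right)}\right) = 44 \left(93 - 5\right) = 44 \cdot 88 = 3872$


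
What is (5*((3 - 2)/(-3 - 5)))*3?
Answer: -15/8 ≈ -1.8750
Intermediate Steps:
(5*((3 - 2)/(-3 - 5)))*3 = (5*(1/(-8)))*3 = (5*(1*(-⅛)))*3 = (5*(-⅛))*3 = -5/8*3 = -15/8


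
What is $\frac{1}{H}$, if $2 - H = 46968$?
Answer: $- \frac{1}{46966} \approx -2.1292 \cdot 10^{-5}$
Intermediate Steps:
$H = -46966$ ($H = 2 - 46968 = -46966$)
$\frac{1}{H} = \frac{1}{-46966} = - \frac{1}{46966}$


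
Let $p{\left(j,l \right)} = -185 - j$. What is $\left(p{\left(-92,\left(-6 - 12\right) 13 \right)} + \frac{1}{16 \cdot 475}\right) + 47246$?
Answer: $\frac{358362801}{7600} \approx 47153.0$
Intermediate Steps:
$\left(p{\left(-92,\left(-6 - 12\right) 13 \right)} + \frac{1}{16 \cdot 475}\right) + 47246 = \left(\left(-185 - -92\right) + \frac{1}{16 \cdot 475}\right) + 47246 = \left(\left(-185 + 92\right) + \frac{1}{7600}\right) + 47246 = \left(-93 + \frac{1}{7600}\right) + 47246 = - \frac{706799}{7600} + 47246 = \frac{358362801}{7600}$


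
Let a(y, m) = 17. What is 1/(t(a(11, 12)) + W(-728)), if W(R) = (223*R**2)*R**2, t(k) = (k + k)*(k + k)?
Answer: 1/62636917978244 ≈ 1.5965e-14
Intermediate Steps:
t(k) = 4*k**2 (t(k) = (2*k)*(2*k) = 4*k**2)
W(R) = 223*R**4
1/(t(a(11, 12)) + W(-728)) = 1/(4*17**2 + 223*(-728)**4) = 1/(4*289 + 223*280883040256) = 1/(1156 + 62636917977088) = 1/62636917978244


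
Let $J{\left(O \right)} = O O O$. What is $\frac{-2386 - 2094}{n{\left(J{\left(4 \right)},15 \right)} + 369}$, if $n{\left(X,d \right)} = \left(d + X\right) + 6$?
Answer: $- \frac{2240}{227} \approx -9.8678$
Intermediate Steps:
$J{\left(O \right)} = O^{3}$ ($J{\left(O \right)} = O^{2} O = O^{3}$)
$n{\left(X,d \right)} = 6 + X + d$ ($n{\left(X,d \right)} = \left(X + d\right) + 6 = 6 + X + d$)
$\frac{-2386 - 2094}{n{\left(J{\left(4 \right)},15 \right)} + 369} = \frac{-2386 - 2094}{\left(6 + 4^{3} + 15\right) + 369} = - \frac{4480}{\left(6 + 64 + 15\right) + 369} = - \frac{4480}{85 + 369} = - \frac{4480}{454} = \left(-4480\right) \frac{1}{454} = - \frac{2240}{227}$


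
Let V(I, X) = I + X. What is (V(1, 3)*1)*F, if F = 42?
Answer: 168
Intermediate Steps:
(V(1, 3)*1)*F = ((1 + 3)*1)*42 = (4*1)*42 = 4*42 = 168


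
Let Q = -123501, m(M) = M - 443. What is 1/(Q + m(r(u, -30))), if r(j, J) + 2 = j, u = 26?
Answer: -1/123920 ≈ -8.0697e-6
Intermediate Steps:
r(j, J) = -2 + j
m(M) = -443 + M
1/(Q + m(r(u, -30))) = 1/(-123501 + (-443 + (-2 + 26))) = 1/(-123501 + (-443 + 24)) = 1/(-123501 - 419) = 1/(-123920) = -1/123920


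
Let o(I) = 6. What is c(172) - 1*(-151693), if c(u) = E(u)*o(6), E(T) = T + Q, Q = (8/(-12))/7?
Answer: 1069071/7 ≈ 1.5272e+5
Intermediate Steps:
Q = -2/21 (Q = (8*(-1/12))*(⅐) = -⅔*⅐ = -2/21 ≈ -0.095238)
E(T) = -2/21 + T (E(T) = T - 2/21 = -2/21 + T)
c(u) = -4/7 + 6*u (c(u) = (-2/21 + u)*6 = -4/7 + 6*u)
c(172) - 1*(-151693) = (-4/7 + 6*172) - 1*(-151693) = (-4/7 + 1032) + 151693 = 7220/7 + 151693 = 1069071/7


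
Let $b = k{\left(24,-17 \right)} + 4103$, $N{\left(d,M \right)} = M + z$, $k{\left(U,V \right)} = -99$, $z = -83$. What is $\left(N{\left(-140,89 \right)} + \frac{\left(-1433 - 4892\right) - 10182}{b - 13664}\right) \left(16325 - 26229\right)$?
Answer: $- \frac{184380292}{2415} \approx -76348.0$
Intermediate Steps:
$N{\left(d,M \right)} = -83 + M$ ($N{\left(d,M \right)} = M - 83 = -83 + M$)
$b = 4004$ ($b = -99 + 4103 = 4004$)
$\left(N{\left(-140,89 \right)} + \frac{\left(-1433 - 4892\right) - 10182}{b - 13664}\right) \left(16325 - 26229\right) = \left(\left(-83 + 89\right) + \frac{\left(-1433 - 4892\right) - 10182}{4004 - 13664}\right) \left(16325 - 26229\right) = \left(6 + \frac{-6325 - 10182}{-9660}\right) \left(-9904\right) = \left(6 - - \frac{16507}{9660}\right) \left(-9904\right) = \left(6 + \frac{16507}{9660}\right) \left(-9904\right) = \frac{74467}{9660} \left(-9904\right) = - \frac{184380292}{2415}$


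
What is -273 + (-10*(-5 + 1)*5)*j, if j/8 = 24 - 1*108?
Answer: -134673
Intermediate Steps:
j = -672 (j = 8*(24 - 1*108) = 8*(24 - 108) = 8*(-84) = -672)
-273 + (-10*(-5 + 1)*5)*j = -273 - 10*(-5 + 1)*5*(-672) = -273 - (-40)*5*(-672) = -273 - 10*(-20)*(-672) = -273 + 200*(-672) = -273 - 134400 = -134673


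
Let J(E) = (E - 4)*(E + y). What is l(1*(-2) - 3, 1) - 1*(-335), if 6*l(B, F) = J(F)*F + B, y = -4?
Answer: 1007/3 ≈ 335.67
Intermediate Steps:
J(E) = (-4 + E)² (J(E) = (E - 4)*(E - 4) = (-4 + E)*(-4 + E) = (-4 + E)²)
l(B, F) = B/6 + F*(16 + F² - 8*F)/6 (l(B, F) = ((16 + F² - 8*F)*F + B)/6 = (F*(16 + F² - 8*F) + B)/6 = (B + F*(16 + F² - 8*F))/6 = B/6 + F*(16 + F² - 8*F)/6)
l(1*(-2) - 3, 1) - 1*(-335) = ((1*(-2) - 3)/6 + (⅙)*1*(16 + 1² - 8*1)) - 1*(-335) = ((-2 - 3)/6 + (⅙)*1*(16 + 1 - 8)) + 335 = ((⅙)*(-5) + (⅙)*1*9) + 335 = (-⅚ + 3/2) + 335 = ⅔ + 335 = 1007/3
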